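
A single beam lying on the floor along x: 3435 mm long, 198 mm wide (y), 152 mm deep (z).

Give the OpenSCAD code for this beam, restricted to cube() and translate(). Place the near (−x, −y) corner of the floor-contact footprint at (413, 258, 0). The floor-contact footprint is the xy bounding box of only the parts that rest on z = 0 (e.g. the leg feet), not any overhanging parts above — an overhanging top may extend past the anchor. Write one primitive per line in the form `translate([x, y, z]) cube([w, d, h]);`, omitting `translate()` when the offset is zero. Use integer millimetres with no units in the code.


translate([413, 258, 0]) cube([3435, 198, 152]);


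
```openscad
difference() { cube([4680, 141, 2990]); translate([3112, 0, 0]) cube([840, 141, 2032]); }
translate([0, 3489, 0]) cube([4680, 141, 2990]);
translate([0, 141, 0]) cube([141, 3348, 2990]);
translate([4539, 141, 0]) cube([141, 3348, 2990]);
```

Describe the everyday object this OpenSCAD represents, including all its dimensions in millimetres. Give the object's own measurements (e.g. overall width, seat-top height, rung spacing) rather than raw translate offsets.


A single room: four walls, each 2990 mm tall and 141 mm thick, enclosing an outside footprint 4680×3630 mm (x × y), no floor or roof. The front and back walls (−y and +y sides) run the full x-width; the side walls fit between their inner faces. A door opening 840 mm wide and 2032 mm tall is cut through the front wall from the floor up, its −x edge 3112 mm from the wall's −x end.


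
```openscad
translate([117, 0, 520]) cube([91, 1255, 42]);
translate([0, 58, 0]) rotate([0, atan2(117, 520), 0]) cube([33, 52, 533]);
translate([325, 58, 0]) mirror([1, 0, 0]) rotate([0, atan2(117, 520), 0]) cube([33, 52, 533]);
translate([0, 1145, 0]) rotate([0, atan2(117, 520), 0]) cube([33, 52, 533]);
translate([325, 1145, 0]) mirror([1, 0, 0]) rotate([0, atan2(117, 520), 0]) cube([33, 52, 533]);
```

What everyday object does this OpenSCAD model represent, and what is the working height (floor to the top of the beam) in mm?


A sawhorse. The overall height is 562 mm.

A beam across two mirrored pairs of raked legs — a sawhorse. The beam's underside is at z = 520 (matching the legs' vertical rise in atan2(117, 520)) and the beam is 42 mm tall, so its top is at 520 + 42 = 562 mm. The raked legs top out at the beam's underside, so that is the highest point.


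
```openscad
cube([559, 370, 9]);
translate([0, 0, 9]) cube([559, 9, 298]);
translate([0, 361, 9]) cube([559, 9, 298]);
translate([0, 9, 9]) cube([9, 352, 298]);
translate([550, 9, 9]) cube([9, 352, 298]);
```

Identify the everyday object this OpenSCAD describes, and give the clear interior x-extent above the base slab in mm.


An open box. The internal width is 541 mm.

A 559×370 base slab with four walls standing on it — an open box. The base is 559 mm wide and the walls are 9 mm thick, so the internal width is 559 − 2 × 9 = 541 mm.


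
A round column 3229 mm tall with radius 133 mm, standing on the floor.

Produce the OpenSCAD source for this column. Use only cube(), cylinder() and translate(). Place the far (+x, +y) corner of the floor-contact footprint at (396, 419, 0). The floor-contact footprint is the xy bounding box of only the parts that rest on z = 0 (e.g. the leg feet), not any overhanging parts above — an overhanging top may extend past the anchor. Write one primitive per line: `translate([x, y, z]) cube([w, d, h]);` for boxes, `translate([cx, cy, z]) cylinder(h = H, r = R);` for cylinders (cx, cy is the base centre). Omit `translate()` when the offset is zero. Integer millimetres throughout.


translate([263, 286, 0]) cylinder(h = 3229, r = 133);


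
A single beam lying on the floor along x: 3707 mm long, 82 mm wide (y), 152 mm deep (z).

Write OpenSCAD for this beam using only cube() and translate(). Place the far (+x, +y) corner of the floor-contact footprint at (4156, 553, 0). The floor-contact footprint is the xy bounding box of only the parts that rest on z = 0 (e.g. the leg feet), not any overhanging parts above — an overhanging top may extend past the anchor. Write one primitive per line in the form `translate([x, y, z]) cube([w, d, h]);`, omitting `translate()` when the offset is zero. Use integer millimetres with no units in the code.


translate([449, 471, 0]) cube([3707, 82, 152]);


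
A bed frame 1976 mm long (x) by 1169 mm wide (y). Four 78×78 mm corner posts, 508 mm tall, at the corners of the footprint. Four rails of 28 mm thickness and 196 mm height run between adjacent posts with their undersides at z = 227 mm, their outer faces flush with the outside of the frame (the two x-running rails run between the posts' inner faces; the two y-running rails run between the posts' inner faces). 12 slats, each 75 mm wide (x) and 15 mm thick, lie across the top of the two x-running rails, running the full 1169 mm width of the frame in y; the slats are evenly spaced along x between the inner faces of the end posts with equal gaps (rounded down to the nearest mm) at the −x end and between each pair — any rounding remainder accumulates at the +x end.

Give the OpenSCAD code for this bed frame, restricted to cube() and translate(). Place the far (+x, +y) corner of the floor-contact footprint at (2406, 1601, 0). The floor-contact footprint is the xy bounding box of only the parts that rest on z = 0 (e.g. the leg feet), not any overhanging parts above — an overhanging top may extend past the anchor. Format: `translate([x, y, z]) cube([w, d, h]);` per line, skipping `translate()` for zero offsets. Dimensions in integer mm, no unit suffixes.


translate([430, 432, 0]) cube([78, 78, 508]);
translate([430, 1523, 0]) cube([78, 78, 508]);
translate([2328, 432, 0]) cube([78, 78, 508]);
translate([2328, 1523, 0]) cube([78, 78, 508]);
translate([508, 432, 227]) cube([1820, 28, 196]);
translate([508, 1573, 227]) cube([1820, 28, 196]);
translate([430, 510, 227]) cube([28, 1013, 196]);
translate([2378, 510, 227]) cube([28, 1013, 196]);
translate([578, 432, 423]) cube([75, 1169, 15]);
translate([723, 432, 423]) cube([75, 1169, 15]);
translate([868, 432, 423]) cube([75, 1169, 15]);
translate([1013, 432, 423]) cube([75, 1169, 15]);
translate([1158, 432, 423]) cube([75, 1169, 15]);
translate([1303, 432, 423]) cube([75, 1169, 15]);
translate([1448, 432, 423]) cube([75, 1169, 15]);
translate([1593, 432, 423]) cube([75, 1169, 15]);
translate([1738, 432, 423]) cube([75, 1169, 15]);
translate([1883, 432, 423]) cube([75, 1169, 15]);
translate([2028, 432, 423]) cube([75, 1169, 15]);
translate([2173, 432, 423]) cube([75, 1169, 15]);


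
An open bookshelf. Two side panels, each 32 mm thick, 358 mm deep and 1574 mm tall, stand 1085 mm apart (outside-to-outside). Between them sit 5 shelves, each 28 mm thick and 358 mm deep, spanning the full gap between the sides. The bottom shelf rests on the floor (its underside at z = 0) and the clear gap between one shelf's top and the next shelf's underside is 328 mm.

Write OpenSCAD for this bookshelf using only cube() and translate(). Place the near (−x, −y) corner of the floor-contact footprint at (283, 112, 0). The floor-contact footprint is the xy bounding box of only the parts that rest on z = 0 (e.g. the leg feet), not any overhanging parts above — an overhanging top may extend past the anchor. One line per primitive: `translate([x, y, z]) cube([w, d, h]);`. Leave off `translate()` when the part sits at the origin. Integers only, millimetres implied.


translate([283, 112, 0]) cube([32, 358, 1574]);
translate([1336, 112, 0]) cube([32, 358, 1574]);
translate([315, 112, 0]) cube([1021, 358, 28]);
translate([315, 112, 356]) cube([1021, 358, 28]);
translate([315, 112, 712]) cube([1021, 358, 28]);
translate([315, 112, 1068]) cube([1021, 358, 28]);
translate([315, 112, 1424]) cube([1021, 358, 28]);


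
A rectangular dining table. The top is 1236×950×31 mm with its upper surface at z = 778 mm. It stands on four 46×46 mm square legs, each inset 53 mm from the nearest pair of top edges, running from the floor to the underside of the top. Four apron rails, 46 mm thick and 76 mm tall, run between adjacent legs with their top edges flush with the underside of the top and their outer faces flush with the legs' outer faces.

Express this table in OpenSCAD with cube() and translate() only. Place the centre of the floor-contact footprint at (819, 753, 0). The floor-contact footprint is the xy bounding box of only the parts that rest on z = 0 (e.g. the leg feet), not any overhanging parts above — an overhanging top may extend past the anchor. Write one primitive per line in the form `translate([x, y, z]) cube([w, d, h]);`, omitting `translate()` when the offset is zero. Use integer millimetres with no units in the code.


translate([201, 278, 747]) cube([1236, 950, 31]);
translate([254, 331, 0]) cube([46, 46, 747]);
translate([1338, 331, 0]) cube([46, 46, 747]);
translate([254, 1129, 0]) cube([46, 46, 747]);
translate([1338, 1129, 0]) cube([46, 46, 747]);
translate([300, 331, 671]) cube([1038, 46, 76]);
translate([300, 1129, 671]) cube([1038, 46, 76]);
translate([254, 377, 671]) cube([46, 752, 76]);
translate([1338, 377, 671]) cube([46, 752, 76]);


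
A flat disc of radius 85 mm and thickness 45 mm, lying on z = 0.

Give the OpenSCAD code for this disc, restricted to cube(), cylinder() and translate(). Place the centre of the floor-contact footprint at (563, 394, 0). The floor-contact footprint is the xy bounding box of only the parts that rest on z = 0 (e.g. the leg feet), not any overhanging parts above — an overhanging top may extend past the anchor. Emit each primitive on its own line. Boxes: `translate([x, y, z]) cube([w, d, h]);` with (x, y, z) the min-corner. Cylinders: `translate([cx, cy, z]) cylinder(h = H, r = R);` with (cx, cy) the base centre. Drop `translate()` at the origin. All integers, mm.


translate([563, 394, 0]) cylinder(h = 45, r = 85);


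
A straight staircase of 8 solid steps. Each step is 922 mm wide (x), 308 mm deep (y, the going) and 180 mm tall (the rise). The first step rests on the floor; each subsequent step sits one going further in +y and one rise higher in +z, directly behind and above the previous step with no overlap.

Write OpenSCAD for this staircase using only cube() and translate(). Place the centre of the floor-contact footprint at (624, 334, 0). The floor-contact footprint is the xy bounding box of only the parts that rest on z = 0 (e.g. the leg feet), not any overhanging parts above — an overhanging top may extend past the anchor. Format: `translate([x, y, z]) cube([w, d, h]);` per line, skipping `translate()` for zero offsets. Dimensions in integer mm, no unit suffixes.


translate([163, 180, 0]) cube([922, 308, 180]);
translate([163, 488, 180]) cube([922, 308, 180]);
translate([163, 796, 360]) cube([922, 308, 180]);
translate([163, 1104, 540]) cube([922, 308, 180]);
translate([163, 1412, 720]) cube([922, 308, 180]);
translate([163, 1720, 900]) cube([922, 308, 180]);
translate([163, 2028, 1080]) cube([922, 308, 180]);
translate([163, 2336, 1260]) cube([922, 308, 180]);


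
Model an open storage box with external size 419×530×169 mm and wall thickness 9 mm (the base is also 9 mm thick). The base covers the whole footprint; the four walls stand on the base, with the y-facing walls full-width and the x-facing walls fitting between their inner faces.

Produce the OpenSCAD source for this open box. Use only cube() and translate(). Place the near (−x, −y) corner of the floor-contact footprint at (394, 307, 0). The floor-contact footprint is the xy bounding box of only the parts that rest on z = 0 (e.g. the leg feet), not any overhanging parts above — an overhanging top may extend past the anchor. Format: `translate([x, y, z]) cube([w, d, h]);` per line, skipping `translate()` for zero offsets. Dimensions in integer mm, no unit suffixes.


translate([394, 307, 0]) cube([419, 530, 9]);
translate([394, 307, 9]) cube([419, 9, 160]);
translate([394, 828, 9]) cube([419, 9, 160]);
translate([394, 316, 9]) cube([9, 512, 160]);
translate([804, 316, 9]) cube([9, 512, 160]);


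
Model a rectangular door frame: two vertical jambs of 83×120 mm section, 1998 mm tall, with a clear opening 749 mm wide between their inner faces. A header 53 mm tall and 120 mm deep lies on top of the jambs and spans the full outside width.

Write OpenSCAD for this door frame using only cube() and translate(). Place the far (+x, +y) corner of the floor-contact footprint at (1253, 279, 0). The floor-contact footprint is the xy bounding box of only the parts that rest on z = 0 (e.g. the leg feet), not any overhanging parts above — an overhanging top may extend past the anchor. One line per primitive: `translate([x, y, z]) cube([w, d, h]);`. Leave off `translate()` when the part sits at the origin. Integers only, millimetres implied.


translate([338, 159, 0]) cube([83, 120, 1998]);
translate([1170, 159, 0]) cube([83, 120, 1998]);
translate([338, 159, 1998]) cube([915, 120, 53]);


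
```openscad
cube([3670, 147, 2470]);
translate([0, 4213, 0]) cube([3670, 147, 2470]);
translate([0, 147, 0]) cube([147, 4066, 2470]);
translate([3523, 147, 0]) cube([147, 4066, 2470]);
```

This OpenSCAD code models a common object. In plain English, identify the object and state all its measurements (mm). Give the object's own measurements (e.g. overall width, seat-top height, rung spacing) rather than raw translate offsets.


The wall frame of a small rectangular building: four walls, each 2470 mm tall and 147 mm thick, enclosing a footprint 3670 mm (x) by 4360 mm (y) outside-to-outside, with no floor or roof. The front and back walls (the −y and +y sides) span the full width; the two side walls fit between them.


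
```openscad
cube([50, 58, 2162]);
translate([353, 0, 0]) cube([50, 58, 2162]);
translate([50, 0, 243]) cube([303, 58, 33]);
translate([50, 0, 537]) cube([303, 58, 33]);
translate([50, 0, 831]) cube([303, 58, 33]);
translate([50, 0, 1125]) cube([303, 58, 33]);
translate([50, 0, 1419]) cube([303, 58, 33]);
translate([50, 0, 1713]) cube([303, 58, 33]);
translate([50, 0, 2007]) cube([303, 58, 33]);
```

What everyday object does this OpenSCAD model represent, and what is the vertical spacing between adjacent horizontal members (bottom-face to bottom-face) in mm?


A ladder. The rung spacing is 294 mm.

Two tall 50×58 posts with 7 short bars between them — a ladder. Adjacent rungs sit at z = 243 and z = 537, so the spacing is 537 − 243 = 294 mm.


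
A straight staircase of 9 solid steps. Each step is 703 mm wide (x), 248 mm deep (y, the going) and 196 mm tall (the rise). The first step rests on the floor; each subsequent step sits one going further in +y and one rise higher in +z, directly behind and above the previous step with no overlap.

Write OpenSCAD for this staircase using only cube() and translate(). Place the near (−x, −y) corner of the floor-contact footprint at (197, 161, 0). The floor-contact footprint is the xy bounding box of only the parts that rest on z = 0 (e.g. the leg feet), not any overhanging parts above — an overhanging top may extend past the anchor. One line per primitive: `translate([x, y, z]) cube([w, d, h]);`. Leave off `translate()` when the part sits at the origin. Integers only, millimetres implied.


translate([197, 161, 0]) cube([703, 248, 196]);
translate([197, 409, 196]) cube([703, 248, 196]);
translate([197, 657, 392]) cube([703, 248, 196]);
translate([197, 905, 588]) cube([703, 248, 196]);
translate([197, 1153, 784]) cube([703, 248, 196]);
translate([197, 1401, 980]) cube([703, 248, 196]);
translate([197, 1649, 1176]) cube([703, 248, 196]);
translate([197, 1897, 1372]) cube([703, 248, 196]);
translate([197, 2145, 1568]) cube([703, 248, 196]);


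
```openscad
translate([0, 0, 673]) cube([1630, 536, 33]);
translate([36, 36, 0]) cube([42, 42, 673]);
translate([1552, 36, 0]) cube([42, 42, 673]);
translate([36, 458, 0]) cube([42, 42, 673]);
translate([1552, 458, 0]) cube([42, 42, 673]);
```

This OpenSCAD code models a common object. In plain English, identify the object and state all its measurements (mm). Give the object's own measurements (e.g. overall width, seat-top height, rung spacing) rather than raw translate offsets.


A table: top 1630 mm (x) × 536 mm (y), 33 mm thick, upper face at z = 706 mm, on four 42×42 mm square legs, each inset 36 mm from the nearest pair of top edges from z = 0 to the bottom of the top.


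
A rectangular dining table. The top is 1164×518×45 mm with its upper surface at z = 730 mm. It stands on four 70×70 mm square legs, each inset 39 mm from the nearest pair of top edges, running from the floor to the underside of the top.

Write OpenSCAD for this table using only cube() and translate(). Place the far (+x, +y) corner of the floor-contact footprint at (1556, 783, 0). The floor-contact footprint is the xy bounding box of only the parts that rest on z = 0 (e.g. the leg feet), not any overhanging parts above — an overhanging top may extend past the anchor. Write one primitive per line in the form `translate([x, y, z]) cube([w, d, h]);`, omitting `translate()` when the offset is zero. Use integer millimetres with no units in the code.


translate([431, 304, 685]) cube([1164, 518, 45]);
translate([470, 343, 0]) cube([70, 70, 685]);
translate([1486, 343, 0]) cube([70, 70, 685]);
translate([470, 713, 0]) cube([70, 70, 685]);
translate([1486, 713, 0]) cube([70, 70, 685]);


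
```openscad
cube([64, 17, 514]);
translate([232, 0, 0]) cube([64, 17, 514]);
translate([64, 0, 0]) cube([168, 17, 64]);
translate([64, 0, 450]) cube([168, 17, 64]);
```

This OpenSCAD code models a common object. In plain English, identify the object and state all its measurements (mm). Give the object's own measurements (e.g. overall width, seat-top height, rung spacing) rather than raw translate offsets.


A rectangular picture frame lying in the x–z plane (depth along y). The opening is 168 mm wide (x) by 386 mm tall (z), surrounded by a border 64 mm wide on all four sides. The frame is 17 mm deep and is made of two full-height vertical stiles with two horizontal rails fitted between them.


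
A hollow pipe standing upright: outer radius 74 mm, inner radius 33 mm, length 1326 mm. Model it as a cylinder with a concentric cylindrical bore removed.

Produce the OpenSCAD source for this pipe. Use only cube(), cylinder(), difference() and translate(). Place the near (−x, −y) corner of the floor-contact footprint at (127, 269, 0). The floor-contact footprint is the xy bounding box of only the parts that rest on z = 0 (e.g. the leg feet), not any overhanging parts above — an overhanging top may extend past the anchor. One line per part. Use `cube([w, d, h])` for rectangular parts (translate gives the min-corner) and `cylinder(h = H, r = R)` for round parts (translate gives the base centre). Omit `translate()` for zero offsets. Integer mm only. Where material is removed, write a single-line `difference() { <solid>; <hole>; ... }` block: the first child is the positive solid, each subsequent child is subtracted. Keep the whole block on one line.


difference() { translate([201, 343, 0]) cylinder(h = 1326, r = 74); translate([201, 343, 0]) cylinder(h = 1326, r = 33); }


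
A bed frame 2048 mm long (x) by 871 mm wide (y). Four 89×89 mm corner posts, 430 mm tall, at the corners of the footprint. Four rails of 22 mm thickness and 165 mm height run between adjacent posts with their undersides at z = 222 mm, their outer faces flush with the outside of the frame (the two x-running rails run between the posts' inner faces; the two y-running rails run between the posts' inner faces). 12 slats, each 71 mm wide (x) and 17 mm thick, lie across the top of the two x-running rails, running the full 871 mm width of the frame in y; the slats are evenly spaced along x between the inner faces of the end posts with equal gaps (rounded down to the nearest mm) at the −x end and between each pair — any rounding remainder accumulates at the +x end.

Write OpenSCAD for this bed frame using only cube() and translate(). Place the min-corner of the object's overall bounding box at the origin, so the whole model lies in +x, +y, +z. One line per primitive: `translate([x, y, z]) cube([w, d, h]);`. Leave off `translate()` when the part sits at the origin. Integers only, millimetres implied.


cube([89, 89, 430]);
translate([0, 782, 0]) cube([89, 89, 430]);
translate([1959, 0, 0]) cube([89, 89, 430]);
translate([1959, 782, 0]) cube([89, 89, 430]);
translate([89, 0, 222]) cube([1870, 22, 165]);
translate([89, 849, 222]) cube([1870, 22, 165]);
translate([0, 89, 222]) cube([22, 693, 165]);
translate([2026, 89, 222]) cube([22, 693, 165]);
translate([167, 0, 387]) cube([71, 871, 17]);
translate([316, 0, 387]) cube([71, 871, 17]);
translate([465, 0, 387]) cube([71, 871, 17]);
translate([614, 0, 387]) cube([71, 871, 17]);
translate([763, 0, 387]) cube([71, 871, 17]);
translate([912, 0, 387]) cube([71, 871, 17]);
translate([1061, 0, 387]) cube([71, 871, 17]);
translate([1210, 0, 387]) cube([71, 871, 17]);
translate([1359, 0, 387]) cube([71, 871, 17]);
translate([1508, 0, 387]) cube([71, 871, 17]);
translate([1657, 0, 387]) cube([71, 871, 17]);
translate([1806, 0, 387]) cube([71, 871, 17]);


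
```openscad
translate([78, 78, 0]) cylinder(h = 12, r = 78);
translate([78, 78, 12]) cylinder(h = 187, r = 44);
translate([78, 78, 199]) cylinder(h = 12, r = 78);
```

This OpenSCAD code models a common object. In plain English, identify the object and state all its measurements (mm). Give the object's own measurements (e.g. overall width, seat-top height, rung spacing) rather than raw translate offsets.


A spool: two coaxial disc flanges of radius 78 mm and thickness 12 mm, joined by a core cylinder of radius 44 mm and height 187 mm. The lower flange rests on z = 0 and the three cylinders share a vertical axis.


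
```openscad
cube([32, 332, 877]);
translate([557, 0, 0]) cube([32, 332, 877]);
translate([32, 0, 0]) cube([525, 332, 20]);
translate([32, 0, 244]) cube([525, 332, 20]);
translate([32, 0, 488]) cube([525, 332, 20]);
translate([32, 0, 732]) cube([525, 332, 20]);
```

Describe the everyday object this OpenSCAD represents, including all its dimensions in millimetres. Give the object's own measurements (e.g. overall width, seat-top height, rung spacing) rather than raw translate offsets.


An open bookshelf. Two side panels, each 32 mm thick, 332 mm deep and 877 mm tall, stand 589 mm apart (outside-to-outside). Between them sit 4 shelves, each 20 mm thick and 332 mm deep, spanning the full gap between the sides. The bottom shelf rests on the floor (its underside at z = 0) and the clear gap between one shelf's top and the next shelf's underside is 224 mm.


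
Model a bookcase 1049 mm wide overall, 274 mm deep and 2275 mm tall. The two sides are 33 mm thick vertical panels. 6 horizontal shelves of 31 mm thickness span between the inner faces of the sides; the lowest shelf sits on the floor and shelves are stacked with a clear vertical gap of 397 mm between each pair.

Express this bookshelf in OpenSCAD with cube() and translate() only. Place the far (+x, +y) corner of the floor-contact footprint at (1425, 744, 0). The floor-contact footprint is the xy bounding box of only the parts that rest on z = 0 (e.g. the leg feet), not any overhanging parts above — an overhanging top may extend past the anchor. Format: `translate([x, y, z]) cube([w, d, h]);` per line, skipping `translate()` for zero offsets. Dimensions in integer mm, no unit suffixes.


translate([376, 470, 0]) cube([33, 274, 2275]);
translate([1392, 470, 0]) cube([33, 274, 2275]);
translate([409, 470, 0]) cube([983, 274, 31]);
translate([409, 470, 428]) cube([983, 274, 31]);
translate([409, 470, 856]) cube([983, 274, 31]);
translate([409, 470, 1284]) cube([983, 274, 31]);
translate([409, 470, 1712]) cube([983, 274, 31]);
translate([409, 470, 2140]) cube([983, 274, 31]);


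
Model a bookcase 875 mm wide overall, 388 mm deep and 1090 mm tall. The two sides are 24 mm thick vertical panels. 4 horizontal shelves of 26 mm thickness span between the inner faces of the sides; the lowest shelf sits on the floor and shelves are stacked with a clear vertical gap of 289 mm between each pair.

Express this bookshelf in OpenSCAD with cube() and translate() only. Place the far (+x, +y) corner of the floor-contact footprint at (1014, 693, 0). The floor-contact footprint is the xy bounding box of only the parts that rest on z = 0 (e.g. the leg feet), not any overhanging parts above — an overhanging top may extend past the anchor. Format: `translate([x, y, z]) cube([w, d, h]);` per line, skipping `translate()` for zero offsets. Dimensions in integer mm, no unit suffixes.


translate([139, 305, 0]) cube([24, 388, 1090]);
translate([990, 305, 0]) cube([24, 388, 1090]);
translate([163, 305, 0]) cube([827, 388, 26]);
translate([163, 305, 315]) cube([827, 388, 26]);
translate([163, 305, 630]) cube([827, 388, 26]);
translate([163, 305, 945]) cube([827, 388, 26]);


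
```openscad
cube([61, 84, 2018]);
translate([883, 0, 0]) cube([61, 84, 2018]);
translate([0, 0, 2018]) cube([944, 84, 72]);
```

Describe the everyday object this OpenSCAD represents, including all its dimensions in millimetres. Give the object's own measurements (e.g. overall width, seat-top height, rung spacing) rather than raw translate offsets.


A door frame. The clear opening is 822 mm wide and 2018 mm high. Two 61 mm wide jambs, 84 mm deep, stand either side of the opening from the floor to the top of the opening. A 72 mm thick head sits across the top of both jambs, spanning the full outside width of the frame.


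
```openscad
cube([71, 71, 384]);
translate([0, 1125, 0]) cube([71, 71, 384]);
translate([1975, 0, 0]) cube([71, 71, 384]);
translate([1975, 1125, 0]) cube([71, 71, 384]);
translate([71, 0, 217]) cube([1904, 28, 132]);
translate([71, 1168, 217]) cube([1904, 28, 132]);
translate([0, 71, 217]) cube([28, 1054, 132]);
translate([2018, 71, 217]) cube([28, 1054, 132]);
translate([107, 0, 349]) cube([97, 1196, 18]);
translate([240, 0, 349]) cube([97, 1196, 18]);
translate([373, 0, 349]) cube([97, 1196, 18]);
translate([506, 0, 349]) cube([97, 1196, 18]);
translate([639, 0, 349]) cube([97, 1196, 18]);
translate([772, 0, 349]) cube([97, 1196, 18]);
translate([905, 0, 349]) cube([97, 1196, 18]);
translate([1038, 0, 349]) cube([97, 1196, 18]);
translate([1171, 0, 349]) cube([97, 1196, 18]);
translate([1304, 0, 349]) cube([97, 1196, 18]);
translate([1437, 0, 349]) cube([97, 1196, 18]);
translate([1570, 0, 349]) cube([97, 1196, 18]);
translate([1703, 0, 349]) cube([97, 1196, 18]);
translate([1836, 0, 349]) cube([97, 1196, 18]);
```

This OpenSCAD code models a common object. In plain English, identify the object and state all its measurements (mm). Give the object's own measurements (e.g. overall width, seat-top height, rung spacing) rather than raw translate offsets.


A bed frame 2046 mm long (x) by 1196 mm wide (y). Four 71×71 mm corner posts, 384 mm tall, at the corners of the footprint. Four rails of 28 mm thickness and 132 mm height run between adjacent posts with their undersides at z = 217 mm, their outer faces flush with the outside of the frame (the two x-running rails run between the posts' inner faces; the two y-running rails run between the posts' inner faces). 14 slats, each 97 mm wide (x) and 18 mm thick, lie across the top of the two x-running rails, running the full 1196 mm width of the frame in y; along x they sit between the end posts with a 36 mm gap after the −x posts and between neighbouring slats, leaving 42 mm before the +x posts.


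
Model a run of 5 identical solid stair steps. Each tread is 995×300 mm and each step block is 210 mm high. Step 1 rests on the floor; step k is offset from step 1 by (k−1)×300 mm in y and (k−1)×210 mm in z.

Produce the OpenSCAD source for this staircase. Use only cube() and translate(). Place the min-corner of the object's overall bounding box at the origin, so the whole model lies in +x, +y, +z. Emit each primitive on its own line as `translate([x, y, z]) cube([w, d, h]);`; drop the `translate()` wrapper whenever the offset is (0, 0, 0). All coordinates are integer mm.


cube([995, 300, 210]);
translate([0, 300, 210]) cube([995, 300, 210]);
translate([0, 600, 420]) cube([995, 300, 210]);
translate([0, 900, 630]) cube([995, 300, 210]);
translate([0, 1200, 840]) cube([995, 300, 210]);


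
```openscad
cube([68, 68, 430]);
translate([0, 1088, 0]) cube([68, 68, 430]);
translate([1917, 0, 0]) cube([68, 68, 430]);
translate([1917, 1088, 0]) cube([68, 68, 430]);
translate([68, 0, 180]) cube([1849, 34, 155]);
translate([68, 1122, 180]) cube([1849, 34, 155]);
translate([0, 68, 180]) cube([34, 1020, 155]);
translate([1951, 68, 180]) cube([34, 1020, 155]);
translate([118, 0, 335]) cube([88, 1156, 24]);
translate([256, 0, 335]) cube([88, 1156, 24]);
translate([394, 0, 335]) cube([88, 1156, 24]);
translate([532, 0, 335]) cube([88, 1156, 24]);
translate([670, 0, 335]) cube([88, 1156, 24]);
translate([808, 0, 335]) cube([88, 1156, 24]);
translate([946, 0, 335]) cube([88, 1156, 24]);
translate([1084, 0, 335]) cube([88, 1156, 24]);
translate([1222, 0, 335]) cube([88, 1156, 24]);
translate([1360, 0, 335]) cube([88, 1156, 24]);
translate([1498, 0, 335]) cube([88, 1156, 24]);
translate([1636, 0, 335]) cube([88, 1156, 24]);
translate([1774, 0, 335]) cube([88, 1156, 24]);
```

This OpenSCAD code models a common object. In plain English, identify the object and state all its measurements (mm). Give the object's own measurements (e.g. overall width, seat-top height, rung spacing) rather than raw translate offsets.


A bed frame 1985 mm long (x) by 1156 mm wide (y). Four 68×68 mm corner posts, 430 mm tall, at the corners of the footprint. Four rails of 34 mm thickness and 155 mm height run between adjacent posts with their undersides at z = 180 mm, their outer faces flush with the outside of the frame (the two x-running rails run between the posts' inner faces; the two y-running rails run between the posts' inner faces). 13 slats, each 88 mm wide (x) and 24 mm thick, lie across the top of the two x-running rails, running the full 1156 mm width of the frame in y; along x they sit between the end posts with a 50 mm gap after the −x posts and between neighbouring slats, leaving 55 mm before the +x posts.


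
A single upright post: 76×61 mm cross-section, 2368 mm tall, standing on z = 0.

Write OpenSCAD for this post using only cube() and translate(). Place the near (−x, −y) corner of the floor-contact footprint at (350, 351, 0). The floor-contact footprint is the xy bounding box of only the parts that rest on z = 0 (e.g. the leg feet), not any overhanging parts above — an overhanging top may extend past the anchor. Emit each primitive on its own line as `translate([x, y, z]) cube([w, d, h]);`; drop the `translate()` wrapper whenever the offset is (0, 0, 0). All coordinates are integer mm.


translate([350, 351, 0]) cube([76, 61, 2368]);


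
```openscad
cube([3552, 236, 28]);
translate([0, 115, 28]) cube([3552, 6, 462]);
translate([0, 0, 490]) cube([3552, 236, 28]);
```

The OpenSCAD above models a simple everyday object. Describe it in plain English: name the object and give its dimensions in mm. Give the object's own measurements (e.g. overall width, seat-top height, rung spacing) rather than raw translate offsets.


An I-beam lying along x, 3552 mm long. Overall section height 518 mm. Two flanges 236 mm wide (y) and 28 mm thick, one on the floor and one at the top; a web 6 mm thick runs between them, centred on the flange width.


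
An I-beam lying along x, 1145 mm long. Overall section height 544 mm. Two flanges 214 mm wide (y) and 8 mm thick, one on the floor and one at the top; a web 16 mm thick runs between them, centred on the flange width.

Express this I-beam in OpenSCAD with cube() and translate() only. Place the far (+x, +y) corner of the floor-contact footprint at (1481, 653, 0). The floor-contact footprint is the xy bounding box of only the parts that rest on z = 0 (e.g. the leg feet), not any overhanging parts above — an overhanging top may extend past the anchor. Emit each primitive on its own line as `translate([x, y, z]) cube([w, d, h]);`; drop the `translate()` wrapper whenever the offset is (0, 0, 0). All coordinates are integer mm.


translate([336, 439, 0]) cube([1145, 214, 8]);
translate([336, 538, 8]) cube([1145, 16, 528]);
translate([336, 439, 536]) cube([1145, 214, 8]);


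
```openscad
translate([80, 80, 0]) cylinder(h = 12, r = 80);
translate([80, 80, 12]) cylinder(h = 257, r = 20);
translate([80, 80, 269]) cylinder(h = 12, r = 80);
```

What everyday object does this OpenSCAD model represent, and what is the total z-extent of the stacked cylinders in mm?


A spool. The overall height is 281 mm.

Three coaxial cylinders, large–small–large — a spool. Two 12 mm flanges and a 257 mm core give 12 + 257 + 12 = 281 mm.


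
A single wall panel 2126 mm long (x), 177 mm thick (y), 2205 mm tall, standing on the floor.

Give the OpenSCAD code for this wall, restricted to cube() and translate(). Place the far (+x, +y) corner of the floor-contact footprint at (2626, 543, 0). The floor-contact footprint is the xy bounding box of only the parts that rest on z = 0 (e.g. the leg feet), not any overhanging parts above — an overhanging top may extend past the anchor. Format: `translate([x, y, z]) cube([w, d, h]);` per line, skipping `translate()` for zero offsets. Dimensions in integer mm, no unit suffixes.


translate([500, 366, 0]) cube([2126, 177, 2205]);


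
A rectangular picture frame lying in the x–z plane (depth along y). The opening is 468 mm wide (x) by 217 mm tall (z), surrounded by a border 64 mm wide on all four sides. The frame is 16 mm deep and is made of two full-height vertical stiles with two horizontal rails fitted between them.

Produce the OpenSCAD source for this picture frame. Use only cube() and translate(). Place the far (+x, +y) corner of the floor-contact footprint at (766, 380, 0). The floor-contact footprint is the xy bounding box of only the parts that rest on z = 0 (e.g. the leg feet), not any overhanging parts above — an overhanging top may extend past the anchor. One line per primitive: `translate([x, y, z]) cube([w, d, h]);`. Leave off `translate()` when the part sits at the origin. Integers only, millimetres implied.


translate([170, 364, 0]) cube([64, 16, 345]);
translate([702, 364, 0]) cube([64, 16, 345]);
translate([234, 364, 0]) cube([468, 16, 64]);
translate([234, 364, 281]) cube([468, 16, 64]);


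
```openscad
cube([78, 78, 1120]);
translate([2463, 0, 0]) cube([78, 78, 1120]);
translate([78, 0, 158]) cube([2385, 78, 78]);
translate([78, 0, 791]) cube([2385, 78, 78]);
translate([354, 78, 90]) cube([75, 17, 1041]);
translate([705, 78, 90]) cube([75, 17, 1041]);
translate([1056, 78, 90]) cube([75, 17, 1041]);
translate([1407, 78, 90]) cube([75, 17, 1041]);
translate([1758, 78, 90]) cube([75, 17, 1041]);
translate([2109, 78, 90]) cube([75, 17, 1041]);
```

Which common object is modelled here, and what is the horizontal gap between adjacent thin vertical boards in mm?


A fence section. The picket gap is 276 mm.

Two posts, two rails, 6 pickets — a fence section. Span 2385 mm holds 6 pickets of 75 mm with 7 equal gaps: ⌊(2385 − 6·75) / 7⌋ = 276 mm.


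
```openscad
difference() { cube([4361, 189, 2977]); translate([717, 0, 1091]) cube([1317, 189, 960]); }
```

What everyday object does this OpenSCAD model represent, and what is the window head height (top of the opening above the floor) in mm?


A wall with a window opening. The window head height is 2051 mm.

A wall with a rectangular opening subtracted — a window. Sill at z = 1091, opening 960 mm tall, so the head is at 1091 + 960 = 2051 mm.


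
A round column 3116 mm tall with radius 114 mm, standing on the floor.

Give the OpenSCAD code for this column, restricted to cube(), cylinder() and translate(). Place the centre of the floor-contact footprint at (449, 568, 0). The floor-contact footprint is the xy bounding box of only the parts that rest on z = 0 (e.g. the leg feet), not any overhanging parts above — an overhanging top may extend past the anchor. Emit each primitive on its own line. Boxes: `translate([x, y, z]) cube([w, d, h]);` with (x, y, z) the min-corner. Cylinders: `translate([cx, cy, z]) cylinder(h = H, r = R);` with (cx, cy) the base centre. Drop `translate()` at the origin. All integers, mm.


translate([449, 568, 0]) cylinder(h = 3116, r = 114);


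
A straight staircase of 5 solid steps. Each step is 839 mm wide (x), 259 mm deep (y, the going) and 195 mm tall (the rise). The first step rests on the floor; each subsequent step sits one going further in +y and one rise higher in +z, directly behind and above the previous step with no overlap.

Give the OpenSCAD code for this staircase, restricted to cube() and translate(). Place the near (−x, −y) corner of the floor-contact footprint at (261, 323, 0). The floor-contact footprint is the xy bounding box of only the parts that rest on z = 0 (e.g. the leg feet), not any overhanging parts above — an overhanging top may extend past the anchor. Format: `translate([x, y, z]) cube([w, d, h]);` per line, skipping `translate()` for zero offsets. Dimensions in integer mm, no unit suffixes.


translate([261, 323, 0]) cube([839, 259, 195]);
translate([261, 582, 195]) cube([839, 259, 195]);
translate([261, 841, 390]) cube([839, 259, 195]);
translate([261, 1100, 585]) cube([839, 259, 195]);
translate([261, 1359, 780]) cube([839, 259, 195]);


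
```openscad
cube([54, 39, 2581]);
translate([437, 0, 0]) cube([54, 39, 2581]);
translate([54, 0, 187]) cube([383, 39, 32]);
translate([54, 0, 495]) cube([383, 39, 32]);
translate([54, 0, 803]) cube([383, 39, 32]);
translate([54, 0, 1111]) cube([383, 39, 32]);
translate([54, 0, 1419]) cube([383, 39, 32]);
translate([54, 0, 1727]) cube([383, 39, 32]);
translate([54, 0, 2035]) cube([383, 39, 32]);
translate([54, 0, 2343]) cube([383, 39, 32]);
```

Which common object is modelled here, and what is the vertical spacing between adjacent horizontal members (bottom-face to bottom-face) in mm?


A ladder. The rung spacing is 308 mm.

Two tall 54×39 posts with 8 short bars between them — a ladder. Adjacent rungs sit at z = 187 and z = 495, so the spacing is 495 − 187 = 308 mm.


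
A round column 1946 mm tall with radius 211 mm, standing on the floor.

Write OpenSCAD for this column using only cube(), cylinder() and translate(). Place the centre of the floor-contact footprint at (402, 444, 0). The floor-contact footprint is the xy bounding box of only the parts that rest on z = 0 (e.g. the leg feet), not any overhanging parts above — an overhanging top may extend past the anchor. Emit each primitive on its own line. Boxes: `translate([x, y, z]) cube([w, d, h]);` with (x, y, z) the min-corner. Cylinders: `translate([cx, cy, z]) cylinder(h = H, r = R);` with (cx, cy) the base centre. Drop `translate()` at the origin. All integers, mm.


translate([402, 444, 0]) cylinder(h = 1946, r = 211);


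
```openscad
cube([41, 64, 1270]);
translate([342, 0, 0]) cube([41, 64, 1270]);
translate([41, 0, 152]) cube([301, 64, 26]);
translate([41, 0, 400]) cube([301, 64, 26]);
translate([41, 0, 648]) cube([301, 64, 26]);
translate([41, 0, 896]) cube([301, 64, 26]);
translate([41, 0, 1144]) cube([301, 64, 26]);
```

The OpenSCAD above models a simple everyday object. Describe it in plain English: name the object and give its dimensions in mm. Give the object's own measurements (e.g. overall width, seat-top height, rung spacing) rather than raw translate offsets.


A straight ladder. Two 41×64 mm vertical rails, 1270 mm tall, stand 383 mm apart (outside-to-outside) with their front faces coplanar on the −y side. 5 rungs, each 64 mm deep and 26 mm tall, span between the inner faces of the rails, front faces flush with the rails. The lowest rung's underside is at z = 152 mm and rungs are spaced 248 mm apart (underside to underside).


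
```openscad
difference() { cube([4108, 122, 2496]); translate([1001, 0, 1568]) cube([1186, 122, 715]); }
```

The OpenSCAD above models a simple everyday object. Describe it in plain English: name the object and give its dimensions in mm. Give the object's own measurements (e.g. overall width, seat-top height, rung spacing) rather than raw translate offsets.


A wall 4108 mm long (x), 122 mm thick (y), 2496 mm tall, with a rectangular window opening cut through it. The opening is 1186 mm wide and 715 mm tall; its sill is at z = 1568 mm and its near (−x) edge is 1001 mm from the wall's −x end. The opening passes through the full wall thickness.
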